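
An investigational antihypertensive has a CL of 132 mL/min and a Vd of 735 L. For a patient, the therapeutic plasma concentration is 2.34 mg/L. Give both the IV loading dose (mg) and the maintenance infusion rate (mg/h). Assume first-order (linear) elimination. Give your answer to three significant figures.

Loading dose = Vd × C = 735.0 × 2.34 = 1720 mg
Convert clearance: 132 mL/min × 60 min/h ÷ 1000 mL/L = 7.920 L/h
Maintenance infusion rate = CL × Css = 7.920 × 2.34 = 18.53 mg/h

(a) 1720 mg; (b) 18.5 mg/h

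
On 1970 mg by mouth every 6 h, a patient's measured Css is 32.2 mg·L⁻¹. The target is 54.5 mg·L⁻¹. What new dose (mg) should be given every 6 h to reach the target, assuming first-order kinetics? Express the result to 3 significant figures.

3330 mg

For first-order elimination, Css ∝ F·D/(CL·τ); F and CL are unchanged, so Css ∝ D/τ.
D₂ = D₁ × (Css,target / Css,current) = 1970 × 54.5/32.2 = 3334 mg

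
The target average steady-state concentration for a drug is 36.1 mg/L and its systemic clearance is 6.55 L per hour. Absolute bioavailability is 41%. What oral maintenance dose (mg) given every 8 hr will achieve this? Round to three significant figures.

D = CL × Css × τ / F = 6.550 × 36.1 × 8 / 0.41 = 4614 mg

4610 mg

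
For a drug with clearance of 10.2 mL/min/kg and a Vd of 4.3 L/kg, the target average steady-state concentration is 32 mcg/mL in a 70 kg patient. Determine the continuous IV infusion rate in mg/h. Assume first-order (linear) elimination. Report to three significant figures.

1370 mg/h

CL = 10.2 mL/min/kg × 70 kg = 714.0 mL/min = 714.0 × 60/1000 = 42.84 L/h
Infusion rate = CL · Css = 42.84 L/h × 32 mg/L = 1371 mg/h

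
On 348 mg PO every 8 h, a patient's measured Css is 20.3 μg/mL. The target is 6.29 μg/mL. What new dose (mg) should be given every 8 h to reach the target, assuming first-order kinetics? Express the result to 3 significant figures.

With linear kinetics, Css is proportional to dose rate (D/τ) at fixed clearance.
D₂ = D₁ × (Css,target / Css,current) = 348 × 6.29/20.3 = 107.8 mg

108 mg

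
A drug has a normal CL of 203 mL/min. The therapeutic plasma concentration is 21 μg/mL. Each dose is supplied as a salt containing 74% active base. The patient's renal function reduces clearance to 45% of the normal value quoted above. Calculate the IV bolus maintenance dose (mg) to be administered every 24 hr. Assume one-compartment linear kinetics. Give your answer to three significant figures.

Convert clearance: 203 mL/min × 60 min/h ÷ 1000 mL/L = 12.18 L/h
Patient clearance = 0.45 × 12.18 = 5.481 L/h
D = CL × Css × τ / S = 5.481 × 21 × 24 / 0.74 = 3733 mg

3730 mg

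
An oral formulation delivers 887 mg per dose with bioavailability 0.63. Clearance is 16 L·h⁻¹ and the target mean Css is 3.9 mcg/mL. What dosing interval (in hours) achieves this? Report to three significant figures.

8.96 h

F·D/τ = CL·Css → τ = F·D / (CL·Css).
τ = 0.63 × 887 / (16 × 3.9) = 8.955 h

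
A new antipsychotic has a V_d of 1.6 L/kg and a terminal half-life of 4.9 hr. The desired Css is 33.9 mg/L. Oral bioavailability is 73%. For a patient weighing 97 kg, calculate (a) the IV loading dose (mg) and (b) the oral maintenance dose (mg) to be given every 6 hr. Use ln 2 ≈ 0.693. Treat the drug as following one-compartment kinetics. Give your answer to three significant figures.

Total Vd = 1.6 × 97 = 155.2 L
LD = Vd × C = 155.2 × 33.9 = 5261 mg
CL = 0.693 × Vd / t½ = 0.693 × 155.2 / 4.9 = 21.95 L/h
D = CL × Css × τ / F = 21.95 × 33.9 × 6 / 0.73 = 6116 mg

(a) 5260 mg; (b) 6120 mg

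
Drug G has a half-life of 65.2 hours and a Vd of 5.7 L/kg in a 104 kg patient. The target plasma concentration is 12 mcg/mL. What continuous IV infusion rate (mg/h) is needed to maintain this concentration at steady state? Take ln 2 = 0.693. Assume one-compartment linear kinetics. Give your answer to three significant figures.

Vd(total) = 104 kg × 5.7 L/kg = 592.8 L
CL = ln 2 · Vd / t½ = 0.693 × 592.8 / 65.2 = 6.301 L/h
Infusion rate = CL × Css = 6.301 × 12 = 75.61 mg/h

75.6 mg/h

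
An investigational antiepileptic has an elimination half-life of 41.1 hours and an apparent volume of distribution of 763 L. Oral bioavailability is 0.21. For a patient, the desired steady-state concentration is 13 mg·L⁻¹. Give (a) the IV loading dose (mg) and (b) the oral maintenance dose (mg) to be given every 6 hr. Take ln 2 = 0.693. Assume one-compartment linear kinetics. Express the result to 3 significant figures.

(a) 9920 mg; (b) 4780 mg

LD = Vd × C = 763.0 × 13 = 9919 mg
CL = 0.693 × Vd / t½ = 0.693 × 763.0 / 41.1 = 12.87 L/h
D = CL × Css × τ / F = 12.87 × 13 × 6 / 0.21 = 4780 mg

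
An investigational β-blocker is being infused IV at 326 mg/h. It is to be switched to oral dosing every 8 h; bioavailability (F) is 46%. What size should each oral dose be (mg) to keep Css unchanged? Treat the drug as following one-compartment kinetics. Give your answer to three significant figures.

5670 mg

To maintain the same Css, the systemic dosing rate must be unchanged: F·D/τ = infusion rate.
D = rate × τ / F = 326 × 8 / 0.46 = 5670 mg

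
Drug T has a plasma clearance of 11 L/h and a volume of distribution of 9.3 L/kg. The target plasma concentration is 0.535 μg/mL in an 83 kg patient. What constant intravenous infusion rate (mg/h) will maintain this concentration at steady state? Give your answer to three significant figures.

5.89 mg/h

Rate = CL × Css = 11.00 × 0.535 = 5.885 mg/h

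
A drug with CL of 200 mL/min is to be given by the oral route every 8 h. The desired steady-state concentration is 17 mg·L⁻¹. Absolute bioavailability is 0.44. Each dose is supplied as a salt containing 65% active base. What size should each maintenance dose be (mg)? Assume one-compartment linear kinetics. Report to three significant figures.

5710 mg

Convert clearance: 200 mL/min × 60 min/h ÷ 1000 mL/L = 12.00 L/h
At steady state, dose per interval replaces the amount cleared in that interval: F·S·D/τ = CL·Css.
D = CL × Css × τ / F / S = 12.00 × 17 × 8 / 0.44 / 0.65 = 5706 mg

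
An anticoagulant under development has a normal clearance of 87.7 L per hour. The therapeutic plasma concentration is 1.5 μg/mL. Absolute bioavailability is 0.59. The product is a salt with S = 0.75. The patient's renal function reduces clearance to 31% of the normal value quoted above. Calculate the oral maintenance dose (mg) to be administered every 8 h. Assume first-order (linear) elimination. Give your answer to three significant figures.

737 mg

Patient clearance = 0.31 × 87.70 = 27.19 L/h
D = CL × Css × τ / F / S = 27.19 × 1.5 × 8 / 0.59 / 0.75 = 737.4 mg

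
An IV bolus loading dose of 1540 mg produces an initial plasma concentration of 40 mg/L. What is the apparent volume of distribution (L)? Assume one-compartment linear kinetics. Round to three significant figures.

38.5 L

Immediately after an IV bolus, C₀ = Dose / Vd, so Vd = Dose / C₀.
Vd = 1540 / 40 = 38.50 L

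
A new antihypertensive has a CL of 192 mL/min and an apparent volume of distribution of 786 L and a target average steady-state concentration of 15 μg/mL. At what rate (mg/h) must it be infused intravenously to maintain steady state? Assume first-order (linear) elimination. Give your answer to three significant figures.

173 mg/h

Convert clearance: 192 mL/min × 60 min/h ÷ 1000 mL/L = 11.52 L/h
Vd does not affect the maintenance rate; only clearance governs steady-state input.
Infusion rate = CL · Css = 11.52 L/h × 15 mg/L = 172.8 mg/h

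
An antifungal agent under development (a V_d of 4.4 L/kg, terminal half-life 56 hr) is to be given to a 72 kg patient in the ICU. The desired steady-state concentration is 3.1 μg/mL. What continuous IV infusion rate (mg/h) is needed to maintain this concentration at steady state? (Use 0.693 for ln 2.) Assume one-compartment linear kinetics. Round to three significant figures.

Vd = 4.4 L/kg × 72 kg = 316.8 L
k = 0.693/56 = 0.01238 h⁻¹, so CL = k·Vd = 0.01238 × 316.8 = 3.922 L/h
Infusion rate = CL × Css = 3.922 × 3.1 = 12.16 mg/h

12.2 mg/h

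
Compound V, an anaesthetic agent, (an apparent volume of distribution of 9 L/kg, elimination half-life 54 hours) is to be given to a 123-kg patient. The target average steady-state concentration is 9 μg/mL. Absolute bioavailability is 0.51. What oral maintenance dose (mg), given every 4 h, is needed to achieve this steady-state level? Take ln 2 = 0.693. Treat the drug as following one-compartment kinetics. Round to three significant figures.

1000 mg

Vd = 9 L/kg × 123 kg = 1107 L
CL = ln 2 · Vd / t½ = 0.693 × 1107 / 54 = 14.21 L/h
D = CL × Css × τ / F = 14.21 × 9 × 4 / 0.51 = 1003 mg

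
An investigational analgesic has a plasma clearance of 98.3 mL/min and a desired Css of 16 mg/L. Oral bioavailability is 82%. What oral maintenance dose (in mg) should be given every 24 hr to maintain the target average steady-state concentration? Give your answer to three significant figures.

2760 mg

CL = 98.3 mL/min = 98.3 × 0.06 = 5.898 L/h
D = CL × Css × τ / F = 5.898 × 16 × 24 / 0.82 = 2762 mg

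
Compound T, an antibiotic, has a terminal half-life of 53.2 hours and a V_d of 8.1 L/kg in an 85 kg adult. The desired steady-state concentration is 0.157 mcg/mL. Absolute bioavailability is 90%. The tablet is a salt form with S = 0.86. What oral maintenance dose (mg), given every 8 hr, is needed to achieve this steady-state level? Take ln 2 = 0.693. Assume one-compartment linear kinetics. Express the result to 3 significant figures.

Vd(total) = 85 kg × 8.1 L/kg = 688.5 L
k = 0.693/53.2 = 0.01303 h⁻¹, so CL = k·Vd = 0.01303 × 688.5 = 8.971 L/h
D = CL × Css × τ / F / S = 8.971 × 0.157 × 8 / 0.9 / 0.86 = 14.56 mg

14.6 mg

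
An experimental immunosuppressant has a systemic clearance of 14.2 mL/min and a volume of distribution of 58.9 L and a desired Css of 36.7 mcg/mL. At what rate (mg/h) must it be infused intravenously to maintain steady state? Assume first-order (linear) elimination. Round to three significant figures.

31.3 mg/h

CL = 14.2 mL/min × 60/1000 = 0.8520 L/h
Infusion rate = CL · Css = 0.8520 L/h × 36.7 mg/L = 31.27 mg/h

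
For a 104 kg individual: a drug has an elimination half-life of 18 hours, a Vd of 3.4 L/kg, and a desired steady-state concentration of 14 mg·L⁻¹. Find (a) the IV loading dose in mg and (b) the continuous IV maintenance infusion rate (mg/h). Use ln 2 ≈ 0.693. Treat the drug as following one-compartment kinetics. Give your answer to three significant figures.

(a) 4950 mg; (b) 191 mg/h

Total Vd = 3.4 × 104 = 353.6 L
LD = Vd × C = 353.6 × 14 = 4950 mg
CL = 0.693 × Vd / t½ = 0.693 × 353.6 / 18 = 13.61 L/h
Infusion rate = CL × Css = 13.61 × 14 = 190.5 mg/h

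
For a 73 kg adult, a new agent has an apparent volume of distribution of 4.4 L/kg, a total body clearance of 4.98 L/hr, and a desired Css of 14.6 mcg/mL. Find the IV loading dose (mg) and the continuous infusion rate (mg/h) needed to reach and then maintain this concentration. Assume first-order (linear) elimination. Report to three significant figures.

Vd = 4.4 L/kg × 73 kg = 321.2 L
Loading: fill Vd to C_target → 321.2 L × 14.6 mg/L = 4690 mg
Maintenance infusion rate = CL × Css = 4.980 × 14.6 = 72.71 mg/h

(a) 4690 mg; (b) 72.7 mg/h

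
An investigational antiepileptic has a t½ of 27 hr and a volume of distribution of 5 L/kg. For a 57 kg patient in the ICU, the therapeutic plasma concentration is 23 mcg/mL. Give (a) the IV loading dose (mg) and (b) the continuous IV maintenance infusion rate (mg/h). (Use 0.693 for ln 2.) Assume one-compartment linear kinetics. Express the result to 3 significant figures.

Vd(total) = 57 kg × 5 L/kg = 285.0 L
LD = Vd × C = 285.0 × 23 = 6555 mg
CL = 0.693 × Vd / t½ = 0.693 × 285.0 / 27 = 7.315 L/h
Infusion rate = CL × Css = 7.315 × 23 = 168.2 mg/h

(a) 6560 mg; (b) 168 mg/h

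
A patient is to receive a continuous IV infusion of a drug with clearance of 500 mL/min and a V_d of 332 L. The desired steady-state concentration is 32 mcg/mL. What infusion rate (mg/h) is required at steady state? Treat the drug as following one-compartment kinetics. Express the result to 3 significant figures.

Convert clearance: 500 mL/min × 60 min/h ÷ 1000 mL/L = 30.00 L/h
At steady state, infusion rate equals elimination rate: rate in = CL × Css.
Rate = CL × Css = 30.00 × 32 = 960.0 mg/h

960 mg/h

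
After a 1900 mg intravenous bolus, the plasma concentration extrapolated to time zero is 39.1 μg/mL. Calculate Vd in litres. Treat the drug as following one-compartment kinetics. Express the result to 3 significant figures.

Immediately after an IV bolus, C₀ = Dose / Vd, so Vd = Dose / C₀.
Vd = 1900 / 39.1 = 48.59 L

48.6 L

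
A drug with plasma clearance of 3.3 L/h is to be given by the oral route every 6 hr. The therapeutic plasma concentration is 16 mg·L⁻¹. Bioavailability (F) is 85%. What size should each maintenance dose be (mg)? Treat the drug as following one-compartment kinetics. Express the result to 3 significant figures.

At steady state, dose per interval replaces the amount cleared in that interval: F·D/τ = CL·Css.
D = CL × Css × τ / F = 3.300 × 16 × 6 / 0.85 = 372.7 mg

373 mg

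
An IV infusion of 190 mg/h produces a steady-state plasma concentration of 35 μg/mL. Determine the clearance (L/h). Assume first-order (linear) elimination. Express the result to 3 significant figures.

5.43 L/h

At steady state, infusion rate = CL × Css, so CL = rate / Css.
CL = 190 / 35 = 5.429 L/h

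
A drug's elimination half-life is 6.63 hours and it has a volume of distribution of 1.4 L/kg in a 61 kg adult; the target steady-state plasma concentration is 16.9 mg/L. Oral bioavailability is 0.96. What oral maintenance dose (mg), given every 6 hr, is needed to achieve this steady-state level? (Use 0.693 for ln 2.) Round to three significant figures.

Vd = 1.4 L/kg × 61 kg = 85.40 L
CL = 0.693 × Vd / t½ = 0.693 × 85.40 / 6.63 = 8.926 L/h
D = CL × Css × τ / F = 8.926 × 16.9 × 6 / 0.96 = 942.8 mg

943 mg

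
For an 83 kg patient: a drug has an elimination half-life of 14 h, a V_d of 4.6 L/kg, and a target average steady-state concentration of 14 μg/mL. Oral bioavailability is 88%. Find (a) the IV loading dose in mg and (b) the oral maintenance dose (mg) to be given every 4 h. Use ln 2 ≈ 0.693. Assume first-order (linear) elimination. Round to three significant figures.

Total Vd = 4.6 × 83 = 381.8 L
LD = Vd × C = 381.8 × 14 = 5345 mg
CL = 0.693 × Vd / t½ = 0.693 × 381.8 / 14 = 18.90 L/h
D = CL × Css × τ / F = 18.90 × 14 × 4 / 0.88 = 1203 mg

(a) 5350 mg; (b) 1200 mg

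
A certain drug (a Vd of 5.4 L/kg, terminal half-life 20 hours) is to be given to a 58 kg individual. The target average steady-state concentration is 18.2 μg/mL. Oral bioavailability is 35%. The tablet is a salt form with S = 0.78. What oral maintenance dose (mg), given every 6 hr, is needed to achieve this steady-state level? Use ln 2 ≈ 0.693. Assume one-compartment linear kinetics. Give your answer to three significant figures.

Vd(total) = 58 kg × 5.4 L/kg = 313.2 L
CL = 0.693 × Vd / t½ = 0.693 × 313.2 / 20 = 10.85 L/h
D = CL × Css × τ / F / S = 10.85 × 18.2 × 6 / 0.35 / 0.78 = 4340 mg

4340 mg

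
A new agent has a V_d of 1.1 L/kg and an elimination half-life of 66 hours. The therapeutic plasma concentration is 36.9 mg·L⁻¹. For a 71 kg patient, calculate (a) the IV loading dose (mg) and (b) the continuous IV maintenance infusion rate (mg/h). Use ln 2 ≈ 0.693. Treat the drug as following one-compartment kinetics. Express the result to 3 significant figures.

(a) 2880 mg; (b) 30.3 mg/h

Vd(total) = 71 kg × 1.1 L/kg = 78.10 L
LD = Vd × C = 78.10 × 36.9 = 2882 mg
CL = 0.693 × Vd / t½ = 0.693 × 78.10 / 66 = 0.8201 L/h
Infusion rate = CL × Css = 0.8201 × 36.9 = 30.26 mg/h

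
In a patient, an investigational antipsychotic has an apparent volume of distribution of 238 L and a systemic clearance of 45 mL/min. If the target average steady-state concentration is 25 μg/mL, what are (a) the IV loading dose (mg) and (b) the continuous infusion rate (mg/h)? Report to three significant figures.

Loading: fill Vd to C_target → 238.0 L × 25 mg/L = 5950 mg
Convert clearance: 45 mL/min × 60 min/h ÷ 1000 mL/L = 2.700 L/h
Maintenance: replace elimination → rate = CL × Css = 2.700 × 25 = 67.50 mg/h

(a) 5950 mg; (b) 67.5 mg/h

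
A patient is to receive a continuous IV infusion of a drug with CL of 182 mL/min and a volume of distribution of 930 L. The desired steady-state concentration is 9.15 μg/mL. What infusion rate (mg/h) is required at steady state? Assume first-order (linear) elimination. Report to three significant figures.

CL = 182 mL/min × 60/1000 = 10.92 L/h
Infusion rate = CL · Css = 10.92 L/h × 9.15 mg/L = 99.92 mg/h

99.9 mg/h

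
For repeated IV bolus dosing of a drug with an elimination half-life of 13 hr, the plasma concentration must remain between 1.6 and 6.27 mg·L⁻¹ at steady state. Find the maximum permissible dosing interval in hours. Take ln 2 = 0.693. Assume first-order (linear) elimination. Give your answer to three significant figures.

k = 0.693 / t½ = 0.693 / 13 = 0.05331 h⁻¹
Between IV bolus doses, concentration decays as C = C₀·e^(−kτ), so C_peak/C_trough = e^(kτ).
τ_max = ln(C_peak/C_trough) / k = ln(6.27/1.6) / 0.05331 = 1.366 / 0.05331 = 25.62 h

25.6 h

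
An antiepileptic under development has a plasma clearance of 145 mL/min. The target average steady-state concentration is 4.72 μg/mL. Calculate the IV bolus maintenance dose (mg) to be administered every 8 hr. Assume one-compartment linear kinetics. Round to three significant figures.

CL = 145 mL/min = 145 × 0.06 = 8.700 L/h
D = CL × Css × τ = 8.700 × 4.72 × 8 = 328.5 mg

329 mg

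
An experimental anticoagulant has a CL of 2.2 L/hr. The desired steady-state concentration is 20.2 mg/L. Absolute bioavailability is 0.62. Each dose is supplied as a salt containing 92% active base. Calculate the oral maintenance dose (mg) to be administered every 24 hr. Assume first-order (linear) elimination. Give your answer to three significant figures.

1870 mg

D = CL × Css × τ / F / S = 2.200 × 20.2 × 24 / 0.62 / 0.92 = 1870 mg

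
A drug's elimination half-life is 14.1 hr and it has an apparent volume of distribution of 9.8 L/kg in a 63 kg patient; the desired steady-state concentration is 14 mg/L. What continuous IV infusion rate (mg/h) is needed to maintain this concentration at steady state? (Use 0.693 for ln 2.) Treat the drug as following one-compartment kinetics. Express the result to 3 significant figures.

425 mg/h

Vd(total) = 63 kg × 9.8 L/kg = 617.4 L
CL = 0.693 × Vd / t½ = 0.693 × 617.4 / 14.1 = 30.34 L/h
Infusion rate = CL × Css = 30.34 × 14 = 424.8 mg/h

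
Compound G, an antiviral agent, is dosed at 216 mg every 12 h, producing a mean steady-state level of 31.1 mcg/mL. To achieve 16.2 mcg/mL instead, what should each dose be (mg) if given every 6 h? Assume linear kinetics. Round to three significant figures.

56.3 mg

For first-order elimination, Css ∝ F·D/(CL·τ); F and CL are unchanged, so Css ∝ D/τ.
D₂ = D₁ × (Css,target / Css,current) × (τ₂/τ₁) = 216 × (16.2/31.1) × (6/12) = 56.26 mg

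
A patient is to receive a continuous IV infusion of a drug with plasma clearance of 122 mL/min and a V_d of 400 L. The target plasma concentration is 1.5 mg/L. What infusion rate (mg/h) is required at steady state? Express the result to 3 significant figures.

11.0 mg/h

CL = 122 mL/min = 122 × 0.06 = 7.320 L/h
Infusion rate = CL · Css = 7.320 L/h × 1.5 mg/L = 10.98 mg/h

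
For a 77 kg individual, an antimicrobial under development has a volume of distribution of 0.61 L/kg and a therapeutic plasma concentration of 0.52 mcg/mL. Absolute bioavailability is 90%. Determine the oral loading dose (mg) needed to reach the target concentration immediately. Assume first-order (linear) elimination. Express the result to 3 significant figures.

27.1 mg

Vd = 0.61 L/kg × 77 kg = 46.97 L
The loading dose fills Vd to the target concentration.
LD = Vd × C / F = 46.97 × 0.5200 / 0.9 = 27.14 mg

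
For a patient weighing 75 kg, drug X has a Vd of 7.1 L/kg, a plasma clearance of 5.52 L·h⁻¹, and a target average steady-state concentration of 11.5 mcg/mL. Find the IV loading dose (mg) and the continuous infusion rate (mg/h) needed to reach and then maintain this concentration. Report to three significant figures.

(a) 6120 mg; (b) 63.5 mg/h

Vd = 7.1 L/kg × 75 kg = 532.5 L
Loading: fill Vd to C_target → 532.5 L × 11.5 mg/L = 6124 mg
Maintenance: replace elimination → rate = CL × Css = 5.520 × 11.5 = 63.48 mg/h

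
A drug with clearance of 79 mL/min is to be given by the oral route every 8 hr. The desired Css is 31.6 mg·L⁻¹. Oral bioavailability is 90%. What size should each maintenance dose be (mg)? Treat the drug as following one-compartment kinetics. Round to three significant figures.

Convert clearance: 79 mL/min × 60 min/h ÷ 1000 mL/L = 4.740 L/h
At steady state, dose per interval replaces the amount cleared in that interval: F·D/τ = CL·Css.
D = CL × Css × τ / F = 4.740 × 31.6 × 8 / 0.9 = 1331 mg

1330 mg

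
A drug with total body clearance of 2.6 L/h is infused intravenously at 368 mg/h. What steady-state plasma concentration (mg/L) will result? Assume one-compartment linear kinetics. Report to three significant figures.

142 mg/L

Css = rate / CL = 368 / 2.600 = 141.5 mg/L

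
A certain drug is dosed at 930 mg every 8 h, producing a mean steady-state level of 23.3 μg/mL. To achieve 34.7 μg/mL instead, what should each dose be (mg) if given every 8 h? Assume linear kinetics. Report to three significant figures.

For first-order elimination, Css ∝ F·D/(CL·τ); F and CL are unchanged, so Css ∝ D/τ.
D₂ = D₁ × (Css,target / Css,current) = 930 × 34.7/23.3 = 1385 mg

1390 mg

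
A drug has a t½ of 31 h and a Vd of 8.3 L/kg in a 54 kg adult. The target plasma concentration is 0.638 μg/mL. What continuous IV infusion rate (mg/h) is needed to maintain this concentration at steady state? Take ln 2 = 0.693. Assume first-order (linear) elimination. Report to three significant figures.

Vd(total) = 54 kg × 8.3 L/kg = 448.2 L
k = 0.693/31 = 0.02235 h⁻¹, so CL = k·Vd = 0.02235 × 448.2 = 10.02 L/h
Infusion rate = CL × Css = 10.02 × 0.638 = 6.393 mg/h

6.39 mg/h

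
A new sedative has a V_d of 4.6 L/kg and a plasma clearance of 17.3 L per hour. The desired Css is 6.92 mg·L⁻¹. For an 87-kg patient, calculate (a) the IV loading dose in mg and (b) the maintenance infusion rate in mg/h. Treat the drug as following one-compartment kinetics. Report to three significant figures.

(a) 2770 mg; (b) 120 mg/h

Total Vd = 4.6 × 87 = 400.2 L
Loading dose = Vd × C = 400.2 × 6.92 = 2769 mg
Maintenance infusion rate = CL × Css = 17.30 × 6.92 = 119.7 mg/h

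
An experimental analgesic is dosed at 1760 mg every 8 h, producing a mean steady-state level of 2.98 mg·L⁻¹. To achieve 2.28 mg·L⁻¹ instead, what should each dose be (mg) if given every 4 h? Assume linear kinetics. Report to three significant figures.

673 mg

For first-order elimination, Css ∝ F·D/(CL·τ); F and CL are unchanged, so Css ∝ D/τ.
D₂ = D₁ × (Css,target / Css,current) × (τ₂/τ₁) = 1760 × (2.28/2.98) × (4/8) = 673.3 mg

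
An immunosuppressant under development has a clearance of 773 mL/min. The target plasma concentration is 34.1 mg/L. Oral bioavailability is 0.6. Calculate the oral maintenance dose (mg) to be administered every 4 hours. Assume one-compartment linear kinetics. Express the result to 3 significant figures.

CL = 773 mL/min = 773 × 0.06 = 46.38 L/h
D = CL × Css × τ / F = 46.38 × 34.1 × 4 / 0.6 = 10540 mg

10500 mg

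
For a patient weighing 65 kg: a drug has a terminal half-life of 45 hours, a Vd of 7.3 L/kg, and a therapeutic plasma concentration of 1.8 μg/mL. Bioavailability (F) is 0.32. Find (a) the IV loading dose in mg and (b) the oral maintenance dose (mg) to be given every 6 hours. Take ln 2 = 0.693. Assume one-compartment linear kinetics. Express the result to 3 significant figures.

(a) 854 mg; (b) 247 mg

Vd(total) = 65 kg × 7.3 L/kg = 474.5 L
LD = Vd × C = 474.5 × 1.8 = 854.1 mg
CL = 0.693 × Vd / t½ = 0.693 × 474.5 / 45 = 7.307 L/h
D = CL × Css × τ / F = 7.307 × 1.8 × 6 / 0.32 = 246.6 mg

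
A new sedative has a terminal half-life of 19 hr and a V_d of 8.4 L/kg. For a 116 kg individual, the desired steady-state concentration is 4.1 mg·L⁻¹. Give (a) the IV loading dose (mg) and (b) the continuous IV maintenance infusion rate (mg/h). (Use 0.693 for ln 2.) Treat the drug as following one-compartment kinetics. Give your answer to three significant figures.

Vd(total) = 116 kg × 8.4 L/kg = 974.4 L
LD = Vd × C = 974.4 × 4.1 = 3995 mg
CL = 0.693 × Vd / t½ = 0.693 × 974.4 / 19 = 35.54 L/h
Infusion rate = CL × Css = 35.54 × 4.1 = 145.7 mg/h

(a) 4000 mg; (b) 146 mg/h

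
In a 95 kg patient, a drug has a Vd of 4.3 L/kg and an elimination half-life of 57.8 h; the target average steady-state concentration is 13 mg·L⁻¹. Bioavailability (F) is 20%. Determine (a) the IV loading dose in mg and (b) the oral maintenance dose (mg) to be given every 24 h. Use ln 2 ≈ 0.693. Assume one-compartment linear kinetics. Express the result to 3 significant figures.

(a) 5310 mg; (b) 7640 mg

Total Vd = 4.3 × 95 = 408.5 L
LD = Vd × C = 408.5 × 13 = 5311 mg
CL = 0.693 × Vd / t½ = 0.693 × 408.5 / 57.8 = 4.898 L/h
D = CL × Css × τ / F = 4.898 × 13 × 24 / 0.2 = 7641 mg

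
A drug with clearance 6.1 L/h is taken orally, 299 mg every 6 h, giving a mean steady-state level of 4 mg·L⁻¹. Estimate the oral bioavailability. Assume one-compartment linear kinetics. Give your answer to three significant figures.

F·D/τ = CL·Css at steady state → F = CL·Css·τ / D.
F = 6.1 × 4 × 6 / 299 = 0.490

0.490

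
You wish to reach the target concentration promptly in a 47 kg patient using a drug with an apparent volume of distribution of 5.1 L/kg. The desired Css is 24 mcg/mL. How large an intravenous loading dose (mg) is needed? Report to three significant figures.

5750 mg

Vd(total) = 47 kg × 5.1 L/kg = 239.7 L
The loading dose fills Vd to the target concentration.
LD = Vd × C = 239.7 × 24.00 = 5753 mg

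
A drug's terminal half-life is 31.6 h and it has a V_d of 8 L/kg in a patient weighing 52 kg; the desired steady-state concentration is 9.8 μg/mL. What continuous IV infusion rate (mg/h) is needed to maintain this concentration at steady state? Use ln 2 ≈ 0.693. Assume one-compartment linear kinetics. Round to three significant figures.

89.4 mg/h

Vd(total) = 52 kg × 8 L/kg = 416.0 L
k = 0.693/31.6 = 0.02193 h⁻¹, so CL = k·Vd = 0.02193 × 416.0 = 9.123 L/h
Infusion rate = CL × Css = 9.123 × 9.8 = 89.41 mg/h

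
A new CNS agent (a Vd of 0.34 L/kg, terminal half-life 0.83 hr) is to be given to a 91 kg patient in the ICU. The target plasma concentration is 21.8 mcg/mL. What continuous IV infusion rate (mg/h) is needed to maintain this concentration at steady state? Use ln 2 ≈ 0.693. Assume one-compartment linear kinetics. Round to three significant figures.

563 mg/h

Total Vd = 0.34 × 91 = 30.94 L
CL = 0.693 × Vd / t½ = 0.693 × 30.94 / 0.83 = 25.83 L/h
Infusion rate = CL × Css = 25.83 × 21.8 = 563.1 mg/h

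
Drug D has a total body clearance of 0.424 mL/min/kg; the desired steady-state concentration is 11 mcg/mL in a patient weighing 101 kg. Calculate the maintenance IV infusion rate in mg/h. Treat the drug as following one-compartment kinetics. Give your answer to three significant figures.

CL = 0.424 mL/min/kg × 101 kg = 42.82 mL/min = 42.82 × 60/1000 = 2.569 L/h
At steady state, infusion rate equals elimination rate: rate in = CL × Css.
Infusion rate = CL · Css = 2.569 L/h × 11 mg/L = 28.26 mg/h

28.3 mg/h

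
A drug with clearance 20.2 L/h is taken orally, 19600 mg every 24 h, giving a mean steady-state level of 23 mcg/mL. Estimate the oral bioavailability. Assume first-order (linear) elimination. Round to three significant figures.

0.569

F·D/τ = CL·Css at steady state → F = CL·Css·τ / D.
F = 20.2 × 23 × 24 / 19600 = 0.569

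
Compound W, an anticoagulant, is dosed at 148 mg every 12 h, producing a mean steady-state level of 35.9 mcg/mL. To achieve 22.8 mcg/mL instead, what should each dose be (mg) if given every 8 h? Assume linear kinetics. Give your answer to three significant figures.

62.7 mg

For first-order elimination, Css ∝ F·D/(CL·τ); F and CL are unchanged, so Css ∝ D/τ.
D₂ = D₁ × (Css,target / Css,current) × (τ₂/τ₁) = 148 × (22.8/35.9) × (8/12) = 62.66 mg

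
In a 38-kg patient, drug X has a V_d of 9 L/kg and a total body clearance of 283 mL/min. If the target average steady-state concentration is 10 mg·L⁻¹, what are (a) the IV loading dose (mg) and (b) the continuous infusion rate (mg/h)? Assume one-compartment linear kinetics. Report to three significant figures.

Vd = 9 L/kg × 38 kg = 342.0 L
LD = Vd · C_target = 342.0 × 10 = 3420 mg
Convert clearance: 283 mL/min × 60 min/h ÷ 1000 mL/L = 16.98 L/h
Infusion rate = 16.98 L/h × 10 mg/L = 169.8 mg/h

(a) 3420 mg; (b) 170 mg/h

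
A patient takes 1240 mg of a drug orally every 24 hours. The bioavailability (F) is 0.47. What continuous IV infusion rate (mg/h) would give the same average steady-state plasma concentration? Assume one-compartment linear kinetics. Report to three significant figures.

Equivalent systemic input: infusion rate = F·D/τ.
Rate = 0.47 × 1240 / 24 = 24.28 mg/h

24.3 mg/h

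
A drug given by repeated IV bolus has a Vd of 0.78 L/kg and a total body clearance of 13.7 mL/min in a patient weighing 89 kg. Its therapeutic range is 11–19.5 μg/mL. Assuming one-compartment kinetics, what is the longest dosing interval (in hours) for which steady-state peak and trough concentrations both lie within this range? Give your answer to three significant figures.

Total Vd = 0.78 × 89 = 69.42 L
CL = 13.7 mL/min = 13.7 × 0.06 = 0.8220 L/h
k = CL / Vd = 0.8220 / 69.42 = 0.01184 h⁻¹
Between IV bolus doses, concentration decays as C = C₀·e^(−kτ), so C_peak/C_trough = e^(kτ).
τ_max = ln(C_peak/C_trough) / k = ln(19.5/11) / 0.01184 = 0.5725 / 0.01184 = 48.35 h

48.4 h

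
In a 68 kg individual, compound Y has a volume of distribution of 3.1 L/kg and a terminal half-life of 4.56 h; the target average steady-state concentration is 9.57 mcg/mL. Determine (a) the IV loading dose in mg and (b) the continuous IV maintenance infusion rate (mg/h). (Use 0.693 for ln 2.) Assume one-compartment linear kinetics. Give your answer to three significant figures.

Total Vd = 3.1 × 68 = 210.8 L
LD = Vd × C = 210.8 × 9.57 = 2017 mg
CL = 0.693 × Vd / t½ = 0.693 × 210.8 / 4.56 = 32.04 L/h
Infusion rate = CL × Css = 32.04 × 9.57 = 306.6 mg/h

(a) 2020 mg; (b) 307 mg/h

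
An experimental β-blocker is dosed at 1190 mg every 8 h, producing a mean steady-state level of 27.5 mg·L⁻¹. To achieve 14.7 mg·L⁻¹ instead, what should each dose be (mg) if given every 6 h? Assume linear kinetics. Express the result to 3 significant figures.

477 mg

For first-order elimination, Css ∝ F·D/(CL·τ); F and CL are unchanged, so Css ∝ D/τ.
D₂ = D₁ × (Css,target / Css,current) × (τ₂/τ₁) = 1190 × (14.7/27.5) × (6/8) = 477.1 mg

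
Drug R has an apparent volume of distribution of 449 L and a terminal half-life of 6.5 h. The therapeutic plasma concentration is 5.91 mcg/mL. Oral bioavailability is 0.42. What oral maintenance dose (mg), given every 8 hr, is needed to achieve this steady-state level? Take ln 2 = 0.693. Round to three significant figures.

k = 0.693/6.5 = 0.1066 h⁻¹, so CL = k·Vd = 0.1066 × 449.0 = 47.86 L/h
D = CL × Css × τ / F = 47.86 × 5.91 × 8 / 0.42 = 5388 mg

5390 mg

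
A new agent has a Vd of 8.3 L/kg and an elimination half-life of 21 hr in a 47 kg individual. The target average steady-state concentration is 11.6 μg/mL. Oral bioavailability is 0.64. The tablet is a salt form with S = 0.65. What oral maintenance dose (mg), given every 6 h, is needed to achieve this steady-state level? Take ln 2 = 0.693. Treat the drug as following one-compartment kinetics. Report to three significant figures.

Vd = 8.3 L/kg × 47 kg = 390.1 L
CL = 0.693 × Vd / t½ = 0.693 × 390.1 / 21 = 12.87 L/h
D = CL × Css × τ / F / S = 12.87 × 11.6 × 6 / 0.64 / 0.65 = 2153 mg

2150 mg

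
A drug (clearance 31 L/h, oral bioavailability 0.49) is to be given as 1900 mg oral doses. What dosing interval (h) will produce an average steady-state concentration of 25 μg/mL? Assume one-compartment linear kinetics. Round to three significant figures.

F·D/τ = CL·Css → τ = F·D / (CL·Css).
τ = 0.49 × 1900 / (31 × 25) = 1.201 h

1.20 h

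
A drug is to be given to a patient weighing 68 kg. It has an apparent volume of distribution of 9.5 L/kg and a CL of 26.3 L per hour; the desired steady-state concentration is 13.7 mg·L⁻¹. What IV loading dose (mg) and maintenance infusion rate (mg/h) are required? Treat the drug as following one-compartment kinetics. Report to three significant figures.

(a) 8850 mg; (b) 360 mg/h

Vd(total) = 68 kg × 9.5 L/kg = 646.0 L
Loading dose = Vd × C = 646.0 × 13.7 = 8850 mg
Maintenance infusion rate = CL × Css = 26.30 × 13.7 = 360.3 mg/h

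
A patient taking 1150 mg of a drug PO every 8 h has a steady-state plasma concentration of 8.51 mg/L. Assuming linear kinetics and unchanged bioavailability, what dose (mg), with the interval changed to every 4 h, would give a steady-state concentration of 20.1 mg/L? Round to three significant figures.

1360 mg

For first-order elimination, Css ∝ F·D/(CL·τ); F and CL are unchanged, so Css ∝ D/τ.
D₂ = D₁ × (Css,target / Css,current) × (τ₂/τ₁) = 1150 × (20.1/8.51) × (4/8) = 1358 mg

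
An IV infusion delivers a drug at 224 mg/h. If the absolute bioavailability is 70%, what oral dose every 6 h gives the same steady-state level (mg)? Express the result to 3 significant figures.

To maintain the same Css, the systemic dosing rate must be unchanged: F·D/τ = infusion rate.
D = rate × τ / F = 224 × 6 / 0.7 = 1920 mg

1920 mg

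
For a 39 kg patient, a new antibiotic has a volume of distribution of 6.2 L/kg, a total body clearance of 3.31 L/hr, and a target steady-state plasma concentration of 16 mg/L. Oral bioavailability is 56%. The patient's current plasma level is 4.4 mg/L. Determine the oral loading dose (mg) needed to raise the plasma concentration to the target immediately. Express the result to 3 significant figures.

Total Vd = 6.2 × 39 = 241.8 L
Concentration deficit ΔC = 16 − 4.4 = 11.60 mg/L
LD = Vd × ΔC / F = 241.8 × 11.60 / 0.56 = 5009 mg

5010 mg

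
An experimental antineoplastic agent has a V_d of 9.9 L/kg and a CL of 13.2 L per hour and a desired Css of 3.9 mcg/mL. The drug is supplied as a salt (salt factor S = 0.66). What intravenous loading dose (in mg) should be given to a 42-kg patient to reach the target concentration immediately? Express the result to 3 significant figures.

Total Vd = 9.9 × 42 = 415.8 L
LD = Vd × C / S = 415.8 × 3.900 / 0.66 = 2457 mg

2460 mg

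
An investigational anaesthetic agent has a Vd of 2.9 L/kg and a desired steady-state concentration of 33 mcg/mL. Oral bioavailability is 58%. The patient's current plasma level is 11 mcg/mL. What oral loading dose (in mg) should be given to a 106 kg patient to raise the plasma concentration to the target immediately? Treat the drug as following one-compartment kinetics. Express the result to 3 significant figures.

11700 mg

Total Vd = 2.9 × 106 = 307.4 L
Concentration deficit ΔC = 33 − 11 = 22.00 mg/L
LD = Vd × ΔC / F = 307.4 × 22.00 / 0.58 = 11660 mg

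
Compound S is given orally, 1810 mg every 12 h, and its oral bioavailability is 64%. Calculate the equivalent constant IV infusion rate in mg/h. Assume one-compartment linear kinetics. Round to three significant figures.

96.5 mg/h

Equivalent systemic input: infusion rate = F·D/τ.
Rate = 0.64 × 1810 / 12 = 96.53 mg/h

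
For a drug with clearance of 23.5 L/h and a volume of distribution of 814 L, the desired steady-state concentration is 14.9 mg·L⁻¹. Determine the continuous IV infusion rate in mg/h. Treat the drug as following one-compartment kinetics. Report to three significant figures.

350 mg/h

Rate = CL × Css = 23.50 × 14.9 = 350.2 mg/h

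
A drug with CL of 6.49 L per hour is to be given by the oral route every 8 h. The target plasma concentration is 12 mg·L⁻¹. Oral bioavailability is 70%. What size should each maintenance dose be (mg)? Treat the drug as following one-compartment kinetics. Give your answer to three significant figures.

890 mg

At steady state, dose per interval replaces the amount cleared in that interval: F·D/τ = CL·Css.
D = CL × Css × τ / F = 6.490 × 12 × 8 / 0.7 = 890.1 mg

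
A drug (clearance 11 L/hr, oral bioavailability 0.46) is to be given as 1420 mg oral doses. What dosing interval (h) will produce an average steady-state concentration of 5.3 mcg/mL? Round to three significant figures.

F·D/τ = CL·Css → τ = F·D / (CL·Css).
τ = 0.46 × 1420 / (11 × 5.3) = 11.20 h

11.2 h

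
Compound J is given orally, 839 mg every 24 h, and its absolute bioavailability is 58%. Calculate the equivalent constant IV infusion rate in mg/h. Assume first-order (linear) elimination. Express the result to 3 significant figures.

Equivalent systemic input: infusion rate = F·D/τ.
Rate = 0.58 × 839 / 24 = 20.28 mg/h

20.3 mg/h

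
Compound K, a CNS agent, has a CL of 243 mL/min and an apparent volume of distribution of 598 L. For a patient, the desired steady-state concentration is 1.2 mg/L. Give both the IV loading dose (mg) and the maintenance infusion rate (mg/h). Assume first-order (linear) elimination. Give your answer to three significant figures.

(a) 718 mg; (b) 17.5 mg/h

LD = Vd · C_target = 598.0 × 1.2 = 717.6 mg
CL = 243 mL/min = 243 × 0.06 = 14.58 L/h
Maintenance infusion rate = CL × Css = 14.58 × 1.2 = 17.50 mg/h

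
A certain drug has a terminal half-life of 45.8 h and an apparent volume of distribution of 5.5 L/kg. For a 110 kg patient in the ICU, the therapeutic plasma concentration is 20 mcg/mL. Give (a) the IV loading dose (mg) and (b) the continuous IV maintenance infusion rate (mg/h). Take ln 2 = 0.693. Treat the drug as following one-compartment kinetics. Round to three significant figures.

Total Vd = 5.5 × 110 = 605.0 L
LD = Vd × C = 605.0 × 20 = 12100 mg
CL = 0.693 × Vd / t½ = 0.693 × 605.0 / 45.8 = 9.154 L/h
Infusion rate = CL × Css = 9.154 × 20 = 183.1 mg/h

(a) 12100 mg; (b) 183 mg/h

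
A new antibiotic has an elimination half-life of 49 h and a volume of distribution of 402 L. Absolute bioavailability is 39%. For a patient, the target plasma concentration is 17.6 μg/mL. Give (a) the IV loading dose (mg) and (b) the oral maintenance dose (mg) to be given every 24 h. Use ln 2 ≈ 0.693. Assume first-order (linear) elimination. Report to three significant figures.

(a) 7080 mg; (b) 6160 mg

LD = Vd × C = 402.0 × 17.6 = 7075 mg
CL = 0.693 × Vd / t½ = 0.693 × 402.0 / 49 = 5.685 L/h
D = CL × Css × τ / F = 5.685 × 17.6 × 24 / 0.39 = 6157 mg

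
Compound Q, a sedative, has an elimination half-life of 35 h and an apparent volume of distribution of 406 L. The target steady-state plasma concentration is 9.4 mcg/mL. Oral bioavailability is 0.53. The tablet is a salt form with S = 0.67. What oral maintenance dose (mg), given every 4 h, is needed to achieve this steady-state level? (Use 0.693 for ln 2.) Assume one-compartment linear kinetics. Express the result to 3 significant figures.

851 mg

CL = 0.693 × Vd / t½ = 0.693 × 406.0 / 35 = 8.039 L/h
D = CL × Css × τ / F / S = 8.039 × 9.4 × 4 / 0.53 / 0.67 = 851.2 mg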